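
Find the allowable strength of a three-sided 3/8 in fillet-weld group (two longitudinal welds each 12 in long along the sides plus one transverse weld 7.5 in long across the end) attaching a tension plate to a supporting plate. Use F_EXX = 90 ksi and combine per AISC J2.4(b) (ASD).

R_n/Ω ≈ 227 kip

t_e = 0.707 × 0.375 = 0.2651 in.
R_nwl = 0.6 × 90 × 0.2651 × 24 = 343.6 kip (longitudinal, 2 welds).
R_nwt = 0.6 × 90 × 0.2651 × 7.5 = 107.4 kip (transverse, base value).
(i) R_nwl + R_nwt = 451 kip; (ii) 0.85 R_nwl + 1.5 R_nwt = 453.1 kip.
R_n = max = 453.1 kip [governs: (ii)]; R_n/Ω = 226.6 kip.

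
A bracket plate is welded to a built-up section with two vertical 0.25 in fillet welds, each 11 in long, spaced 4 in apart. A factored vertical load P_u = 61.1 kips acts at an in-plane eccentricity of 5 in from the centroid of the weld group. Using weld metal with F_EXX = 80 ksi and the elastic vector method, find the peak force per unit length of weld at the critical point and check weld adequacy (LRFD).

Total weld length L_w = 22 in. Treat welds as unit-width lines.
Polar moment about centroid: J = 2[d³/12 + d(b/2)²] = 2[11³/12 + 11×2²] = 309.8 in³.
Direct shear f_v = P/L_w = 61.1 / 22 = 2.777 kip/in (vertical).
Torsion M = P·e = 61.1 × 5 = 305.5 kip·in.
Critical point at (x, y) = (2, 5.5) from centroid. f_tx = M·y/J = 5.423 kip/in; f_ty = M·x/J = 1.972 kip/in.
Resultant f_max = √[f_tx² + (f_v + f_ty)²] = √[5.423² + (2.777 + 1.972)²] = 7.209 kip/in.
Capacity per unit length: φr_n = 0.75 × 0.6 × 80 × (0.707 × 0.25) = 6.363 kip/in.
7.209 > 6.363 → NOT adequate.

f_max ≈ 7.21 kip/in; NOT adequate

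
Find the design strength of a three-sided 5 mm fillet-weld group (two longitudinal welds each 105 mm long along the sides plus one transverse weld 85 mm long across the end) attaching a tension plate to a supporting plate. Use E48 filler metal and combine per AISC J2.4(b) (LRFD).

φR_n ≈ 234 kN

E48XX → F_EXX = 480 MPa.
t_e = 0.707 × 5 = 3.535 mm.
R_nwl = 0.6 × 480 × 3.535 × 210 × 10⁻³ = 213.8 kN (longitudinal, 2 welds).
R_nwt = 0.6 × 480 × 3.535 × 85 × 10⁻³ = 86.54 kN (transverse, base value).
(i) R_nwl + R_nwt = 300.3 kN; (ii) 0.85 R_nwl + 1.5 R_nwt = 311.5 kN.
R_n = max = 311.5 kN [governs: (ii)]; φR_n = 233.6 kN.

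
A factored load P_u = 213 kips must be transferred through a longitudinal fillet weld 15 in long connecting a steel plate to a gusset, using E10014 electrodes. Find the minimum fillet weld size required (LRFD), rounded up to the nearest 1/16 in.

E100XX → F_EXX = 100 ksi.
Total weld length L = 15 in.
Required throat t_e = P_u / (φ × 0.6 F_EXX × L) = 213 / (0.75 × 0.6 × 100 × 15) = 0.3156 in.
Required leg w = t_e / 0.707 = 0.4463 in → use 1/2 in.

w = 1/2 in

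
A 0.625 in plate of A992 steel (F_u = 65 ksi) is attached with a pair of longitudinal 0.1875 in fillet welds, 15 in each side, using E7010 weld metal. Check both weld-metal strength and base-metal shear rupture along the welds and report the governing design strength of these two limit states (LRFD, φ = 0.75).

E70XX → F_EXX = 70 ksi.
t_e = 0.707 × 0.1875 = 0.1326 in; L = 30 in.
Weld metal: φR_n = 0.75 × 0.6 × 70 × 0.1326 × 30 = 125.3 kip.
Base metal (shear rupture): φR_n = 0.75 × 0.6 × 65 × 0.625 × 30 = 548.4 kip.
Governing: weld metal.

φR_n ≈ 125 kip (weld metal governs)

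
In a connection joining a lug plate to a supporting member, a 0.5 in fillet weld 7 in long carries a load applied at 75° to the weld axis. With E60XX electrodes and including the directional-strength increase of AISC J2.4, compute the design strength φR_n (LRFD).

E60XX → F_EXX = 60 ksi.
t_e = 0.707 × 0.5 = 0.3535 in; A_we = 0.3535 × 7 = 2.474 in².
Directional factor: 1.0 + 0.5 sin^1.5(75°) = 1.475.
F_nw = 0.6 × 60 × 1.475 = 53.09 ksi.
φR_n = 0.75 × 53.09 × 2.474 = 98.52 kips.

φR_n ≈ 98.5 kips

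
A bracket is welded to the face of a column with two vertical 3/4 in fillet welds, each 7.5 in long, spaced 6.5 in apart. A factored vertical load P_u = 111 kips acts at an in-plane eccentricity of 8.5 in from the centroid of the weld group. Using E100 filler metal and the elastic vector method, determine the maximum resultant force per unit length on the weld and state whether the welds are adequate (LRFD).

f_max ≈ 25.9 kip/in; NOT adequate

E100XX → F_EXX = 100 ksi.
Total weld length L_w = 15 in. Treat welds as unit-width lines.
Polar moment about centroid: J = 2[d³/12 + d(b/2)²] = 2[7.5³/12 + 7.5×3.25²] = 228.8 in³.
Direct shear f_v = P/L_w = 111 / 15 = 7.4 kip/in (vertical).
Torsion M = P·e = 111 × 8.5 = 943.5 kip·in.
Critical point at (x, y) = (3.25, 3.75) from centroid. f_tx = M·y/J = 15.47 kip/in; f_ty = M·x/J = 13.4 kip/in.
Resultant f_max = √[f_tx² + (f_v + f_ty)²] = √[15.47² + (7.4 + 13.4)²] = 25.92 kip/in.
Capacity per unit length: φr_n = 0.75 × 0.6 × 100 × (0.707 × 0.75) = 23.86 kip/in.
25.92 > 23.86 → NOT adequate.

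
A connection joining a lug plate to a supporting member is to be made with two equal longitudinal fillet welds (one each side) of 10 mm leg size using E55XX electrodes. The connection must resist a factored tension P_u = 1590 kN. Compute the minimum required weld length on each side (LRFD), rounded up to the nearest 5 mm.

E55XX → F_EXX = 550 MPa.
Throat t_e = 0.707 × 10 = 7.07 mm.
φr_n = 0.75 × 0.6 × 550 × 7.07 × 10⁻³ = 1.75 kN/mm.
L_req = P_u / φr_n = 1590 / 1.75 = 908.7 mm total.
Per side: 908.7 / 2 = 454.3 mm.
Round up → use L = 455 mm on each side.

L = 455 mm on each side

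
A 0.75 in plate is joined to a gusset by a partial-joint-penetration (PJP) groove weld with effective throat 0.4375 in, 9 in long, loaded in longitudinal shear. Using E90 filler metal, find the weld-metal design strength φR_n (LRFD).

E90XX → F_EXX = 90 ksi.
Effective throat (given) t_e = 0.4375 in.
A_we = 0.4375 × 9 = 3.938 in².
F_nw = 0.6 F_EXX = 54 ksi.
φR_n = 0.75 × 54 × 3.938 = 159.5 kips.

φR_n ≈ 159 kips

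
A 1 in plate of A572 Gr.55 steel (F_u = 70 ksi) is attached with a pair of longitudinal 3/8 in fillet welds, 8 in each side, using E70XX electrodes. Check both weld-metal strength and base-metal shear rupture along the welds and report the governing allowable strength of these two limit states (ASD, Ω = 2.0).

R_n/Ω ≈ 89.1 kip (weld metal governs)

E70XX → F_EXX = 70 ksi.
t_e = 0.707 × 0.375 = 0.2651 in; L = 16 in.
Weld metal: R_n/Ω = (1/2.0) × 0.6 × 70 × 0.2651 × 16 = 89.08 kip.
Base metal (shear rupture): R_n/Ω = (1/2.0) × 0.6 × 70 × 1 × 16 = 336 kip.
Governing: weld metal.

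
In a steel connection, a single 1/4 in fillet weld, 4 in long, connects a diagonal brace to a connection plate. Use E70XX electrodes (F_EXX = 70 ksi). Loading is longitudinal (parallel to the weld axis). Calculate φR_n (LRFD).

Effective throat t_e = 0.707 × 0.25 = 0.1767 in.
Total length L = 4 in; A_we = 0.1767 × 4 = 0.707 in².
F_nw = 0.6 F_EXX = 0.6 × 70 = 42 ksi.
φR_n = 0.75 × 42 × 0.707 = 22.27 kip.

φR_n ≈ 22.3 kip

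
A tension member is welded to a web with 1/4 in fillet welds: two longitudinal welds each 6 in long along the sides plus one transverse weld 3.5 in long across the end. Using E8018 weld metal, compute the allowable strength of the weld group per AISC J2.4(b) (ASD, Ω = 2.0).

R_n/Ω ≈ 65.8 kip

E80XX → F_EXX = 80 ksi.
t_e = 0.707 × 0.25 = 0.1767 in.
R_nwl = 0.6 × 80 × 0.1767 × 12 = 101.8 kip (longitudinal, 2 welds).
R_nwt = 0.6 × 80 × 0.1767 × 3.5 = 29.69 kip (transverse, base value).
(i) R_nwl + R_nwt = 131.5 kip; (ii) 0.85 R_nwl + 1.5 R_nwt = 131.1 kip.
R_n = max = 131.5 kip [governs: (i)]; R_n/Ω = 65.75 kip.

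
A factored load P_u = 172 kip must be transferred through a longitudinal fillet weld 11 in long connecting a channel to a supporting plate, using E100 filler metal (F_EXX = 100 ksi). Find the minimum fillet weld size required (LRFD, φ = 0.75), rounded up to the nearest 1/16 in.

w = 1/2 in

Total weld length L = 11 in.
Required throat t_e = P_u / (φ × 0.6 F_EXX × L) = 172 / (0.75 × 0.6 × 100 × 11) = 0.3475 in.
Required leg w = t_e / 0.707 = 0.4915 in → use 1/2 in.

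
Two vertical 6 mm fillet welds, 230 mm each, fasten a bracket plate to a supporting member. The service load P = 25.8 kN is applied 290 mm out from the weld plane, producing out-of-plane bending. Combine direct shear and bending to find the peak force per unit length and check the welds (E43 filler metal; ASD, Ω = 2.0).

f_max ≈ 428 N/mm; adequate

E43XX → F_EXX = 430 MPa.
L_w = 2 × 230 = 460 mm; section modulus (unit throat) S = 2 × L²/6 = 17630 mm².
Direct shear f_v = P/L_w = 25.8×10³/460 = 56.09 N/mm.
Moment M = P × e = 25.8×10³ × 290 = 7482000 N·mm; bending f_b = M/S = 424.3 N/mm.
f_max = √(f_v² + f_b²) = √(56.09² + 424.3²) = 428 N/mm.
r_n/Ω = (1/2.0) × 0.6 × 430 × (0.707 × 6) = 547.2 N/mm → adequate.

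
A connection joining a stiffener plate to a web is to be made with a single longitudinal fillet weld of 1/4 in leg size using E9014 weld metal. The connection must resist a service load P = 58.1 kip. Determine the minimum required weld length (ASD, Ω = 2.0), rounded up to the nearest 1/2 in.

E90XX → F_EXX = 90 ksi.
Throat t_e = 0.707 × 0.25 = 0.1767 in.
r_n/Ω = (0.6 × 90 × 0.1767) / 2.0 = 4.772 kip/in.
L_req = P / (r_n/Ω) = 58.1 / 4.772 = 12.17 in total.
Round up → use L = 12.5 in.

L = 12.5 in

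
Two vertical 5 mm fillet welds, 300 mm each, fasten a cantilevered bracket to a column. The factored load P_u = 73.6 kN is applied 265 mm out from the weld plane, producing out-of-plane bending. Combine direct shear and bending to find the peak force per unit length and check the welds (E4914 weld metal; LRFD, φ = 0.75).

E49XX → F_EXX = 490 MPa.
L_w = 2 × 300 = 600 mm; section modulus (unit throat) S = 2 × L²/6 = 30000 mm².
Direct shear f_v = P/L_w = 73.6×10³/600 = 122.7 N/mm.
Moment M = P × e = 73.6×10³ × 265 = 19504000 N·mm; bending f_b = M/S = 650.1 N/mm.
f_max = √(f_v² + f_b²) = √(122.7² + 650.1²) = 661.6 N/mm.
φr_n = 0.75 × 0.6 × 490 × (0.707 × 5) = 779.5 N/mm → adequate.

f_max ≈ 662 N/mm; adequate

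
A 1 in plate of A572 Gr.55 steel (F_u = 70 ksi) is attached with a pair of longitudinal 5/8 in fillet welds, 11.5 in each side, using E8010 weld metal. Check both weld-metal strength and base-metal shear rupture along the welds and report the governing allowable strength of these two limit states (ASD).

E80XX → F_EXX = 80 ksi.
t_e = 0.707 × 0.625 = 0.4419 in; L = 23 in.
Weld metal: R_n/Ω = (1/2.0) × 0.6 × 80 × 0.4419 × 23 = 243.9 kip.
Base metal (shear rupture): R_n/Ω = (1/2.0) × 0.6 × 70 × 1 × 23 = 483 kip.
Governing: weld metal.

R_n/Ω ≈ 244 kip (weld metal governs)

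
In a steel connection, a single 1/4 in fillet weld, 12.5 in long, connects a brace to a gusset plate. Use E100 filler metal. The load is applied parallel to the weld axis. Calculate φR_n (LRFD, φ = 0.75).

E100XX → F_EXX = 100 ksi.
Effective throat t_e = 0.707 × 0.25 = 0.1767 in.
Total length L = 12.5 in; A_we = 0.1767 × 12.5 = 2.209 in².
F_nw = 0.6 F_EXX = 0.6 × 100 = 60 ksi.
φR_n = 0.75 × 60 × 2.209 = 99.42 kip.

φR_n ≈ 99.4 kip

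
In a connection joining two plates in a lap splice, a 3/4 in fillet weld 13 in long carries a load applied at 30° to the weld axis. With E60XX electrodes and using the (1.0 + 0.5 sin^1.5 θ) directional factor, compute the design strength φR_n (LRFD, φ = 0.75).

φR_n ≈ 219 kip

E60XX → F_EXX = 60 ksi.
t_e = 0.707 × 0.75 = 0.5302 in; A_we = 0.5302 × 13 = 6.893 in².
Directional factor: 1.0 + 0.5 sin^1.5(30°) = 1.177.
F_nw = 0.6 × 60 × 1.177 = 42.36 ksi.
φR_n = 0.75 × 42.36 × 6.893 = 219 kip.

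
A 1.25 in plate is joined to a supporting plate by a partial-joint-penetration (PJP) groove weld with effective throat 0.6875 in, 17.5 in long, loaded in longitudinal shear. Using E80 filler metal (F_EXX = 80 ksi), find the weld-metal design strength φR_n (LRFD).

Effective throat (given) t_e = 0.6875 in.
A_we = 0.6875 × 17.5 = 12.03 in².
F_nw = 0.6 F_EXX = 48 ksi.
φR_n = 0.75 × 48 × 12.03 = 433.1 kip.

φR_n ≈ 433 kip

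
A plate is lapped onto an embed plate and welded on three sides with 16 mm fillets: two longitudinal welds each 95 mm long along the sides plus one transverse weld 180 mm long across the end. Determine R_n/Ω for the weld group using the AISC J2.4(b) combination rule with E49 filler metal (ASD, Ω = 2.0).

R_n/Ω ≈ 718 kN

E49XX → F_EXX = 490 MPa.
t_e = 0.707 × 16 = 11.31 mm.
R_nwl = 0.6 × 490 × 11.31 × 190 × 10⁻³ = 631.9 kN (longitudinal, 2 welds).
R_nwt = 0.6 × 490 × 11.31 × 180 × 10⁻³ = 598.6 kN (transverse, base value).
(i) R_nwl + R_nwt = 1231 kN; (ii) 0.85 R_nwl + 1.5 R_nwt = 1435 kN.
R_n = max = 1435 kN [governs: (ii)]; R_n/Ω = 717.5 kN.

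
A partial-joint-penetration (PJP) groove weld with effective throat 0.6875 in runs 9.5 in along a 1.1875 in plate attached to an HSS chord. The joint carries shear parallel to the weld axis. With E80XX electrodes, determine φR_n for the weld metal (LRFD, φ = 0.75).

E80XX → F_EXX = 80 ksi.
Effective throat (given) t_e = 0.6875 in.
A_we = 0.6875 × 9.5 = 6.531 in².
F_nw = 0.6 F_EXX = 48 ksi.
φR_n = 0.75 × 48 × 6.531 = 235.1 kip.

φR_n ≈ 235 kip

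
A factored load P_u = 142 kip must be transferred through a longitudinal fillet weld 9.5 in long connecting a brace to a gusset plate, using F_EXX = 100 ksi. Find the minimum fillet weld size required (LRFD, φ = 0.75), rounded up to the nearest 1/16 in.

Total weld length L = 9.5 in.
Required throat t_e = P_u / (φ × 0.6 F_EXX × L) = 142 / (0.75 × 0.6 × 100 × 9.5) = 0.3322 in.
Required leg w = t_e / 0.707 = 0.4698 in → use 1/2 in.

w = 1/2 in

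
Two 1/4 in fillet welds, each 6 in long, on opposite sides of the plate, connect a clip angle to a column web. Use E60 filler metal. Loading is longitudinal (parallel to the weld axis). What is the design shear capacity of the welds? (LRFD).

φR_n ≈ 57.3 kips

E60XX → F_EXX = 60 ksi.
Effective throat t_e = 0.707 × 0.25 = 0.1767 in.
Total length L = 12 in; A_we = 0.1767 × 12 = 2.121 in².
F_nw = 0.6 F_EXX = 0.6 × 60 = 36 ksi.
φR_n = 0.75 × 36 × 2.121 = 57.27 kips.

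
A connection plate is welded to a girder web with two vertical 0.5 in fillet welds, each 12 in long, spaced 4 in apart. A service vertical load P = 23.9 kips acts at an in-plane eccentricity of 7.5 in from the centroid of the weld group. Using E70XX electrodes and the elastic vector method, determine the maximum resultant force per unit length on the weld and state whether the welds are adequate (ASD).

E70XX → F_EXX = 70 ksi.
Total weld length L_w = 24 in. Treat welds as unit-width lines.
Polar moment about centroid: J = 2[d³/12 + d(b/2)²] = 2[12³/12 + 12×2²] = 384 in³.
Direct shear f_v = P/L_w = 23.9 / 24 = 0.9958 kip/in (vertical).
Torsion M = P·e = 23.9 × 7.5 = 179.25 kip·in.
Critical point at (x, y) = (2, 6) from centroid. f_tx = M·y/J = 2.801 kip/in; f_ty = M·x/J = 0.9336 kip/in.
Resultant f_max = √[f_tx² + (f_v + f_ty)²] = √[2.801² + (0.9958 + 0.9336)²] = 3.401 kip/in.
Capacity per unit length: r_n/Ω = (1/2.0) × 0.6 × 70 × (0.707 × 0.5) = 7.423 kip/in.
3.401 ≤ 7.423 → adequate.

f_max ≈ 3.4 kip/in; adequate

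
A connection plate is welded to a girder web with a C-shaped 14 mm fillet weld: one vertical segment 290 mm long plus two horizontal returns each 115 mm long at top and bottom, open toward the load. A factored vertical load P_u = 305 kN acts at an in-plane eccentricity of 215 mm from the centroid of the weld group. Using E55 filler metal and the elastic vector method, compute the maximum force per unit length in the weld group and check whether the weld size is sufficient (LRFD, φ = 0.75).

f_max ≈ 1860 N/mm; adequate

E55XX → F_EXX = 550 MPa.
Total weld length L_w = 520 mm. Treat welds as unit-width lines.
Centroid: x̄ = 2×115×57.5 / 520 = 25.43 mm from the vertical weld.
Polar moment about centroid: J = I_x + I_y = [290³/12 + 2×115×145²] + [290×25.43² + 2(115³/12 + 115×32.07²)] = 7546000 mm³.
Direct shear f_v = P/L_w = 305×10³ / 520 = 586.5 N/mm (vertical).
Torsion M = P·e = 305×10³ × 215 = 65575000 N·mm.
Critical point at (x, y) = (89.57, 145) from centroid. f_tx = M·y/J = 1260 N/mm; f_ty = M·x/J = 778.4 N/mm.
Resultant f_max = √[f_tx² + (f_v + f_ty)²] = √[1260² + (586.5 + 778.4)²] = 1858 N/mm.
Capacity per unit length: φr_n = 0.75 × 0.6 × 550 × (0.707 × 14) = 2450 N/mm.
1858 ≤ 2450 → adequate.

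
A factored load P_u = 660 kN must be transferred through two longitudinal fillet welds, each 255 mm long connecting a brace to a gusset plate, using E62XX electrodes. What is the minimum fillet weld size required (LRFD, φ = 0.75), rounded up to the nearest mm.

w = 7 mm

E62XX → F_EXX = 620 MPa.
Total weld length L = 510 mm.
Required throat t_e = P_u / (φ × 0.6 F_EXX × L) = 660 / (0.75 × 0.6 × 620 × 510 × 10⁻³) = 4.638 mm.
Required leg w = t_e / 0.707 = 6.561 mm → use 7 mm.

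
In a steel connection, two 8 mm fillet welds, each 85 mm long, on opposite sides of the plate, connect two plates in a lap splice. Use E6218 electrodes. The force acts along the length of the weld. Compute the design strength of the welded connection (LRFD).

E62XX → F_EXX = 620 MPa.
Effective throat t_e = 0.707 × 8 = 5.656 mm.
Total length L = 170 mm; A_we = 5.656 × 170 = 961.5 mm².
F_nw = 0.6 F_EXX = 0.6 × 620 = 372 MPa.
φR_n = 0.75 × 372 × 961.5 × 10⁻³ = 268.3 kN.

φR_n ≈ 268 kN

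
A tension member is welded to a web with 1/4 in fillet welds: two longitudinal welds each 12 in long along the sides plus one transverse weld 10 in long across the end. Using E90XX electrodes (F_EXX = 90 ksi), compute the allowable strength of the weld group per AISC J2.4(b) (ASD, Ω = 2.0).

t_e = 0.707 × 0.25 = 0.1767 in.
R_nwl = 0.6 × 90 × 0.1767 × 24 = 229.1 kips (longitudinal, 2 welds).
R_nwt = 0.6 × 90 × 0.1767 × 10 = 95.44 kips (transverse, base value).
(i) R_nwl + R_nwt = 324.5 kips; (ii) 0.85 R_nwl + 1.5 R_nwt = 337.9 kips.
R_n = max = 337.9 kips [governs: (ii)]; R_n/Ω = 168.9 kips.

R_n/Ω ≈ 169 kips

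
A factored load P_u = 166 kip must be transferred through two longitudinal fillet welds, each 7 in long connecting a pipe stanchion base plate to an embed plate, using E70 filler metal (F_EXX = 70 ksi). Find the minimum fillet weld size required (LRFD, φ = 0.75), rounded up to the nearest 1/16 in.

w = 9/16 in

Total weld length L = 14 in.
Required throat t_e = P_u / (φ × 0.6 F_EXX × L) = 166 / (0.75 × 0.6 × 70 × 14) = 0.3764 in.
Required leg w = t_e / 0.707 = 0.5324 in → use 9/16 in.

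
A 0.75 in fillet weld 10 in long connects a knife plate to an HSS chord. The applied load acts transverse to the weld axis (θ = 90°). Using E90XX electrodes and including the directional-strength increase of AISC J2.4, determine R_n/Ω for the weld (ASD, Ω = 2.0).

E90XX → F_EXX = 90 ksi.
t_e = 0.707 × 0.75 = 0.5302 in; A_we = 0.5302 × 10 = 5.303 in².
Directional factor: 1.0 + 0.5 sin^1.5(90°) = 1.5.
F_nw = 0.6 × 90 × 1.5 = 81 ksi.
R_n/Ω = (81 × 5.303) / 2.0 = 214.8 kip.

R_n/Ω ≈ 215 kip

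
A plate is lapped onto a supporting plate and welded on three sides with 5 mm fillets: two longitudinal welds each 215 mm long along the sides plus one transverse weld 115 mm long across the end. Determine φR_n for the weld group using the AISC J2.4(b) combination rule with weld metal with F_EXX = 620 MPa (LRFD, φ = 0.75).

t_e = 0.707 × 5 = 3.535 mm.
R_nwl = 0.6 × 620 × 3.535 × 430 × 10⁻³ = 565.5 kN (longitudinal, 2 welds).
R_nwt = 0.6 × 620 × 3.535 × 115 × 10⁻³ = 151.2 kN (transverse, base value).
(i) R_nwl + R_nwt = 716.7 kN; (ii) 0.85 R_nwl + 1.5 R_nwt = 707.5 kN.
R_n = max = 716.7 kN [governs: (i)]; φR_n = 537.5 kN.

φR_n ≈ 538 kN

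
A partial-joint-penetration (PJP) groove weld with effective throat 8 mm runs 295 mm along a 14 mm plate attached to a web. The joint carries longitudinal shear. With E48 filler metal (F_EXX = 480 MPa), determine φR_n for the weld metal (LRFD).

Effective throat (given) t_e = 8 mm.
A_we = 8 × 295 = 2360 mm².
F_nw = 0.6 F_EXX = 288 MPa.
φR_n = 0.75 × 288 × 2360 × 10⁻³ = 509.8 kN.

φR_n ≈ 510 kN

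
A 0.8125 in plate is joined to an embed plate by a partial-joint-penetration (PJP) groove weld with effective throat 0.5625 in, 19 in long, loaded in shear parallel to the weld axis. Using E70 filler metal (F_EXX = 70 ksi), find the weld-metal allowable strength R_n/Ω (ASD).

R_n/Ω ≈ 224 kip

Effective throat (given) t_e = 0.5625 in.
A_we = 0.5625 × 19 = 10.69 in².
F_nw = 0.6 F_EXX = 42 ksi.
R_n/Ω = (42 × 10.69) / 2.0 = 224.4 kip.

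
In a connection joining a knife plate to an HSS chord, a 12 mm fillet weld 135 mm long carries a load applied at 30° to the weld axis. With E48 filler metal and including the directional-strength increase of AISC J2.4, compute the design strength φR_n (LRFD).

φR_n ≈ 291 kN

E48XX → F_EXX = 480 MPa.
t_e = 0.707 × 12 = 8.484 mm; A_we = 8.484 × 135 = 1145 mm².
Directional factor: 1.0 + 0.5 sin^1.5(30°) = 1.177.
F_nw = 0.6 × 480 × 1.177 = 338.9 MPa.
φR_n = 0.75 × 338.9 × 1145 × 10⁻³ = 291.1 kN.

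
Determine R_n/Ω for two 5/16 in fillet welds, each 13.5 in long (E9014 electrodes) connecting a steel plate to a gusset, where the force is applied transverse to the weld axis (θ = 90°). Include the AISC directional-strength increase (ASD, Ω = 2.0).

R_n/Ω ≈ 242 kip

E90XX → F_EXX = 90 ksi.
t_e = 0.707 × 0.3125 = 0.2209 in; A_we = 0.2209 × 27 = 5.965 in².
Directional factor: 1.0 + 0.5 sin^1.5(90°) = 1.5.
F_nw = 0.6 × 90 × 1.5 = 81 ksi.
R_n/Ω = (81 × 5.965) / 2.0 = 241.6 kip.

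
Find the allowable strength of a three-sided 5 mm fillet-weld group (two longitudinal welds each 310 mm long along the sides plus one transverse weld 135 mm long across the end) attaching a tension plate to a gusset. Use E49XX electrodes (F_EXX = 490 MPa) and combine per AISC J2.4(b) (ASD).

t_e = 0.707 × 5 = 3.535 mm.
R_nwl = 0.6 × 490 × 3.535 × 620 × 10⁻³ = 644.4 kN (longitudinal, 2 welds).
R_nwt = 0.6 × 490 × 3.535 × 135 × 10⁻³ = 140.3 kN (transverse, base value).
(i) R_nwl + R_nwt = 784.7 kN; (ii) 0.85 R_nwl + 1.5 R_nwt = 758.2 kN.
R_n = max = 784.7 kN [governs: (i)]; R_n/Ω = 392.3 kN.

R_n/Ω ≈ 392 kN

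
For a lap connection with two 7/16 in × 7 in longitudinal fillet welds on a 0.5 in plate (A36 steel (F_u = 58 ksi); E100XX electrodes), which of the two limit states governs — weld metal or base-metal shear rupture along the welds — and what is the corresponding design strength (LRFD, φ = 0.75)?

E100XX → F_EXX = 100 ksi.
t_e = 0.707 × 0.4375 = 0.3093 in; L = 14 in.
Weld metal: φR_n = 0.75 × 0.6 × 100 × 0.3093 × 14 = 194.9 kips.
Base metal (shear rupture): φR_n = 0.75 × 0.6 × 58 × 0.5 × 14 = 182.7 kips.
Governing: base-metal shear rupture.

φR_n ≈ 183 kips (base-metal shear rupture governs)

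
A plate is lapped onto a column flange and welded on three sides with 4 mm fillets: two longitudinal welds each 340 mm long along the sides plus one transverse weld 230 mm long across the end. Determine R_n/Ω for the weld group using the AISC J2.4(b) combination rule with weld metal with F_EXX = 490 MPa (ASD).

R_n/Ω ≈ 384 kN

t_e = 0.707 × 4 = 2.828 mm.
R_nwl = 0.6 × 490 × 2.828 × 680 × 10⁻³ = 565.4 kN (longitudinal, 2 welds).
R_nwt = 0.6 × 490 × 2.828 × 230 × 10⁻³ = 191.2 kN (transverse, base value).
(i) R_nwl + R_nwt = 756.6 kN; (ii) 0.85 R_nwl + 1.5 R_nwt = 767.4 kN.
R_n = max = 767.4 kN [governs: (ii)]; R_n/Ω = 383.7 kN.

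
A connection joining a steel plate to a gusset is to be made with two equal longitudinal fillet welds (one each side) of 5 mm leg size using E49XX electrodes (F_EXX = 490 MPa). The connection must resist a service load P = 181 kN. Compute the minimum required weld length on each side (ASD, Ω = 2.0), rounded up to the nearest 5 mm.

Throat t_e = 0.707 × 5 = 3.535 mm.
r_n/Ω = (0.6 × 490 × 3.535) / 2.0 = 519.6 N/mm = 0.5196 kN/mm.
L_req = P / (r_n/Ω) = 181 / 0.5196 = 348.3 mm total.
Per side: 348.3 / 2 = 174.2 mm.
Round up → use L = 175 mm on each side.

L = 175 mm on each side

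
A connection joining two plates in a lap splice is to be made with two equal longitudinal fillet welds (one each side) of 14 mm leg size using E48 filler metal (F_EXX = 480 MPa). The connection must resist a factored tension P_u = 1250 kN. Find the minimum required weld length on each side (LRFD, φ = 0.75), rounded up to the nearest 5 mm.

Throat t_e = 0.707 × 14 = 9.898 mm.
φr_n = 0.75 × 0.6 × 480 × 9.898 × 10⁻³ = 2.138 kN/mm.
L_req = P_u / φr_n = 1250 / 2.138 = 584.7 mm total.
Per side: 584.7 / 2 = 292.3 mm.
Round up → use L = 295 mm on each side.

L = 295 mm on each side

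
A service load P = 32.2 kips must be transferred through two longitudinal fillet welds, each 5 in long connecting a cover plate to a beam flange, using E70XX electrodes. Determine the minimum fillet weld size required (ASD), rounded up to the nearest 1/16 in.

w = 1/4 in

E70XX → F_EXX = 70 ksi.
Total weld length L = 10 in.
Required throat t_e = P × Ω / (0.6 F_EXX × L) = 32.2 × 2.0 / (0.6 × 70 × 10) = 0.1533 in.
Required leg w = t_e / 0.707 = 0.2169 in → use 1/4 in.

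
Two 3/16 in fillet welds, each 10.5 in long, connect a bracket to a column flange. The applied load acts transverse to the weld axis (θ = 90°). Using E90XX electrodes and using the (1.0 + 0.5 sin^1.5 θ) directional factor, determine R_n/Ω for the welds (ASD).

E90XX → F_EXX = 90 ksi.
t_e = 0.707 × 0.1875 = 0.1326 in; A_we = 0.1326 × 21 = 2.784 in².
Directional factor: 1.0 + 0.5 sin^1.5(90°) = 1.5.
F_nw = 0.6 × 90 × 1.5 = 81 ksi.
R_n/Ω = (81 × 2.784) / 2.0 = 112.7 kip.

R_n/Ω ≈ 113 kip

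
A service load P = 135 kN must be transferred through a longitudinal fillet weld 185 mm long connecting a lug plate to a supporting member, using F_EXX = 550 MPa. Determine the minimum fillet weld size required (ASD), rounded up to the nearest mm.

w = 7 mm

Total weld length L = 185 mm.
Required throat t_e = P × Ω / (0.6 F_EXX × L) = 135 × 2.0 / (0.6 × 550 × 185 × 10⁻³) = 4.423 mm.
Required leg w = t_e / 0.707 = 6.255 mm → use 7 mm.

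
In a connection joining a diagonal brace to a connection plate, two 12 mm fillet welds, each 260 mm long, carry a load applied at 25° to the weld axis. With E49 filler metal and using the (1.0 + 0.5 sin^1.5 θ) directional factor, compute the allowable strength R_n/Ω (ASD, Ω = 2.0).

R_n/Ω ≈ 738 kN

E49XX → F_EXX = 490 MPa.
t_e = 0.707 × 12 = 8.484 mm; A_we = 8.484 × 520 = 4412 mm².
Directional factor: 1.0 + 0.5 sin^1.5(25°) = 1.137.
F_nw = 0.6 × 490 × 1.137 = 334.4 MPa.
R_n/Ω = (334.4 × 4412) / 2.0 × 10⁻³ = 737.6 kN.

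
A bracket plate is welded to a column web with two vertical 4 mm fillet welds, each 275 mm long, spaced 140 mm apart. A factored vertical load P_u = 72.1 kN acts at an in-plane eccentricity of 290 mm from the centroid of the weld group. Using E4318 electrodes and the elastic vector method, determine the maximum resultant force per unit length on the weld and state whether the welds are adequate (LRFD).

E43XX → F_EXX = 430 MPa.
Total weld length L_w = 550 mm. Treat welds as unit-width lines.
Polar moment about centroid: J = 2[d³/12 + d(b/2)²] = 2[275³/12 + 275×70²] = 6161000 mm³.
Direct shear f_v = P/L_w = 72.1×10³ / 550 = 131.1 N/mm (vertical).
Torsion M = P·e = 72.1×10³ × 290 = 20909000 N·mm.
Critical point at (x, y) = (70, 137.5) from centroid. f_tx = M·y/J = 466.6 N/mm; f_ty = M·x/J = 237.6 N/mm.
Resultant f_max = √[f_tx² + (f_v + f_ty)²] = √[466.6² + (131.1 + 237.6)²] = 594.7 N/mm.
Capacity per unit length: φr_n = 0.75 × 0.6 × 430 × (0.707 × 4) = 547.2 N/mm.
594.7 > 547.2 → NOT adequate.

f_max ≈ 595 N/mm; NOT adequate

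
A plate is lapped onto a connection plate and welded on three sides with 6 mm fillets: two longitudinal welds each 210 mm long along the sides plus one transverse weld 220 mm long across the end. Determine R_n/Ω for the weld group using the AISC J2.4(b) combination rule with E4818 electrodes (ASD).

R_n/Ω ≈ 420 kN

E48XX → F_EXX = 480 MPa.
t_e = 0.707 × 6 = 4.242 mm.
R_nwl = 0.6 × 480 × 4.242 × 420 × 10⁻³ = 513.1 kN (longitudinal, 2 welds).
R_nwt = 0.6 × 480 × 4.242 × 220 × 10⁻³ = 268.8 kN (transverse, base value).
(i) R_nwl + R_nwt = 781.9 kN; (ii) 0.85 R_nwl + 1.5 R_nwt = 839.3 kN.
R_n = max = 839.3 kN [governs: (ii)]; R_n/Ω = 419.7 kN.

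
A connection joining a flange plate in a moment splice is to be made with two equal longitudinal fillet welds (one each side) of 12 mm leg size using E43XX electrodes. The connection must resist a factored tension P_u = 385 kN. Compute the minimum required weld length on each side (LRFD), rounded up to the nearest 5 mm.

L = 120 mm on each side

E43XX → F_EXX = 430 MPa.
Throat t_e = 0.707 × 12 = 8.484 mm.
φr_n = 0.75 × 0.6 × 430 × 8.484 × 10⁻³ = 1.642 kN/mm.
L_req = P_u / φr_n = 385 / 1.642 = 234.5 mm total.
Per side: 234.5 / 2 = 117.3 mm.
Round up → use L = 120 mm on each side.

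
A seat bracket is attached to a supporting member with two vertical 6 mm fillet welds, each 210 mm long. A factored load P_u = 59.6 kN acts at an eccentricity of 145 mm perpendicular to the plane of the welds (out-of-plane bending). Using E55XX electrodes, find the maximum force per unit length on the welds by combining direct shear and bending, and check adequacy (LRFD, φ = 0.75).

E55XX → F_EXX = 550 MPa.
L_w = 2 × 210 = 420 mm; section modulus (unit throat) S = 2 × L²/6 = 14700 mm².
Direct shear f_v = P/L_w = 59.6×10³/420 = 141.9 N/mm.
Moment M = P × e = 59.6×10³ × 145 = 8642000 N·mm; bending f_b = M/S = 587.9 N/mm.
f_max = √(f_v² + f_b²) = √(141.9² + 587.9²) = 604.8 N/mm.
φr_n = 0.75 × 0.6 × 550 × (0.707 × 6) = 1050 N/mm → adequate.

f_max ≈ 605 N/mm; adequate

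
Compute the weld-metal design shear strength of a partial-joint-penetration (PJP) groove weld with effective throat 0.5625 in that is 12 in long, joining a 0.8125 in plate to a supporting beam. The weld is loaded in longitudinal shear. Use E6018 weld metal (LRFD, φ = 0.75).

φR_n ≈ 182 kips

E60XX → F_EXX = 60 ksi.
Effective throat (given) t_e = 0.5625 in.
A_we = 0.5625 × 12 = 6.75 in².
F_nw = 0.6 F_EXX = 36 ksi.
φR_n = 0.75 × 36 × 6.75 = 182.2 kips.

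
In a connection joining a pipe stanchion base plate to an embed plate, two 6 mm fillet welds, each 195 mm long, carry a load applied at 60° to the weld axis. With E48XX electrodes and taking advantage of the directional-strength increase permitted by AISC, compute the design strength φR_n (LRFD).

φR_n ≈ 501 kN

E48XX → F_EXX = 480 MPa.
t_e = 0.707 × 6 = 4.242 mm; A_we = 4.242 × 390 = 1654 mm².
Directional factor: 1.0 + 0.5 sin^1.5(60°) = 1.403.
F_nw = 0.6 × 480 × 1.403 = 404.1 MPa.
φR_n = 0.75 × 404.1 × 1654 × 10⁻³ = 501.3 kN.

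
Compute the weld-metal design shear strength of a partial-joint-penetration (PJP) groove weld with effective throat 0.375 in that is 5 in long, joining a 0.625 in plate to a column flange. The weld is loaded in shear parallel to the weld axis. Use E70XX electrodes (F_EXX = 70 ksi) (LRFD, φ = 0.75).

φR_n ≈ 59.1 kips

Effective throat (given) t_e = 0.375 in.
A_we = 0.375 × 5 = 1.875 in².
F_nw = 0.6 F_EXX = 42 ksi.
φR_n = 0.75 × 42 × 1.875 = 59.06 kips.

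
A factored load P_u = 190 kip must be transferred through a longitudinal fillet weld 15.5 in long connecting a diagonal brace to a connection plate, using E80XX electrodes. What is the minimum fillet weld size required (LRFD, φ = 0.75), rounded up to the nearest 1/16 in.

E80XX → F_EXX = 80 ksi.
Total weld length L = 15.5 in.
Required throat t_e = P_u / (φ × 0.6 F_EXX × L) = 190 / (0.75 × 0.6 × 80 × 15.5) = 0.3405 in.
Required leg w = t_e / 0.707 = 0.4816 in → use 1/2 in.

w = 1/2 in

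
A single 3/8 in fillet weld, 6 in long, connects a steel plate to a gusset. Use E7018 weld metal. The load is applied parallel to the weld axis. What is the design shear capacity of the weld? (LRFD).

E70XX → F_EXX = 70 ksi.
Effective throat t_e = 0.707 × 0.375 = 0.2651 in.
Total length L = 6 in; A_we = 0.2651 × 6 = 1.591 in².
F_nw = 0.6 F_EXX = 0.6 × 70 = 42 ksi.
φR_n = 0.75 × 42 × 1.591 = 50.11 kip.

φR_n ≈ 50.1 kip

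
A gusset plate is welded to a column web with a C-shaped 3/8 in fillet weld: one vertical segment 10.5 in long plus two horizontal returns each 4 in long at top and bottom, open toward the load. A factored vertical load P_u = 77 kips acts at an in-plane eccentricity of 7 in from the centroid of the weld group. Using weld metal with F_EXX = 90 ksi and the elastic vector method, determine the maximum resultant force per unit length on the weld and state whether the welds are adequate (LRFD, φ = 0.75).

Total weld length L_w = 18.5 in. Treat welds as unit-width lines.
Centroid: x̄ = 2×4×2 / 18.5 = 0.8649 in from the vertical weld.
Polar moment about centroid: J = I_x + I_y = [10.5³/12 + 2×4×5.25²] + [10.5×0.8649² + 2(4³/12 + 4×1.135²)] = 345.8 in³.
Direct shear f_v = P/L_w = 77 / 18.5 = 4.162 kip/in (vertical).
Torsion M = P·e = 77 × 7 = 539 kip·in.
Critical point at (x, y) = (3.135, 5.25) from centroid. f_tx = M·y/J = 8.183 kip/in; f_ty = M·x/J = 4.887 kip/in.
Resultant f_max = √[f_tx² + (f_v + f_ty)²] = √[8.183² + (4.162 + 4.887)²] = 12.2 kip/in.
Capacity per unit length: φr_n = 0.75 × 0.6 × 90 × (0.707 × 0.375) = 10.74 kip/in.
12.2 > 10.74 → NOT adequate.

f_max ≈ 12.2 kip/in; NOT adequate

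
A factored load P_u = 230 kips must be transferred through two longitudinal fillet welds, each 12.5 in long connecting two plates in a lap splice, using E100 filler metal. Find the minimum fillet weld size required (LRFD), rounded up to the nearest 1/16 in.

E100XX → F_EXX = 100 ksi.
Total weld length L = 25 in.
Required throat t_e = P_u / (φ × 0.6 F_EXX × L) = 230 / (0.75 × 0.6 × 100 × 25) = 0.2044 in.
Required leg w = t_e / 0.707 = 0.2892 in → use 5/16 in.

w = 5/16 in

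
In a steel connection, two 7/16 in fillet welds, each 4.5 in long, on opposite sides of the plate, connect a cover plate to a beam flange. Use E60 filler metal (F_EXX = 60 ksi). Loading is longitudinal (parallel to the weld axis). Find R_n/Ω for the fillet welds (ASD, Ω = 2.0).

Effective throat t_e = 0.707 × 0.4375 = 0.3093 in.
Total length L = 9 in; A_we = 0.3093 × 9 = 2.784 in².
F_nw = 0.6 F_EXX = 0.6 × 60 = 36 ksi.
R_n = 36 × 2.784 = 100.2 kip; R_n/Ω = 100.2/2.0 = 50.11 kip.

R_n/Ω ≈ 50.1 kip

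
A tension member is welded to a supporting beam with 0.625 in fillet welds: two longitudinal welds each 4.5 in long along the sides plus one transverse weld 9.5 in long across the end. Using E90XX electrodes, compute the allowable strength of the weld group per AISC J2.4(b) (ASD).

R_n/Ω ≈ 261 kips

E90XX → F_EXX = 90 ksi.
t_e = 0.707 × 0.625 = 0.4419 in.
R_nwl = 0.6 × 90 × 0.4419 × 9 = 214.8 kips (longitudinal, 2 welds).
R_nwt = 0.6 × 90 × 0.4419 × 9.5 = 226.7 kips (transverse, base value).
(i) R_nwl + R_nwt = 441.4 kips; (ii) 0.85 R_nwl + 1.5 R_nwt = 522.6 kips.
R_n = max = 522.6 kips [governs: (ii)]; R_n/Ω = 261.3 kips.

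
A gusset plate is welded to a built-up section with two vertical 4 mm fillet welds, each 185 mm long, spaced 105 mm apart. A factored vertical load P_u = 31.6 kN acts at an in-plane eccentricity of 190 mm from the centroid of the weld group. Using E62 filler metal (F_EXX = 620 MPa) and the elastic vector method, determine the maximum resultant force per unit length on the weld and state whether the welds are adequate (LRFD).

f_max ≈ 358 N/mm; adequate

Total weld length L_w = 370 mm. Treat welds as unit-width lines.
Polar moment about centroid: J = 2[d³/12 + d(b/2)²] = 2[185³/12 + 185×52.5²] = 2075000 mm³.
Direct shear f_v = P/L_w = 31.6×10³ / 370 = 85.41 N/mm (vertical).
Torsion M = P·e = 31.6×10³ × 190 = 6004000 N·mm.
Critical point at (x, y) = (52.5, 92.5) from centroid. f_tx = M·y/J = 267.6 N/mm; f_ty = M·x/J = 151.9 N/mm.
Resultant f_max = √[f_tx² + (f_v + f_ty)²] = √[267.6² + (85.41 + 151.9)²] = 357.7 N/mm.
Capacity per unit length: φr_n = 0.75 × 0.6 × 620 × (0.707 × 4) = 789 N/mm.
357.7 ≤ 789 → adequate.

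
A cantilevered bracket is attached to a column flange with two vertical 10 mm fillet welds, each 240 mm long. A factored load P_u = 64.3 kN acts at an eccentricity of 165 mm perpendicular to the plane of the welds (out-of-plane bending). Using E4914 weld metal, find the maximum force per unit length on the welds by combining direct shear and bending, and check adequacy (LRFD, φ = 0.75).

f_max ≈ 569 N/mm; adequate

E49XX → F_EXX = 490 MPa.
L_w = 2 × 240 = 480 mm; section modulus (unit throat) S = 2 × L²/6 = 19200 mm².
Direct shear f_v = P/L_w = 64.3×10³/480 = 134 N/mm.
Moment M = P × e = 64.3×10³ × 165 = 10610000 N·mm; bending f_b = M/S = 552.6 N/mm.
f_max = √(f_v² + f_b²) = √(134² + 552.6²) = 568.6 N/mm.
φr_n = 0.75 × 0.6 × 490 × (0.707 × 10) = 1559 N/mm → adequate.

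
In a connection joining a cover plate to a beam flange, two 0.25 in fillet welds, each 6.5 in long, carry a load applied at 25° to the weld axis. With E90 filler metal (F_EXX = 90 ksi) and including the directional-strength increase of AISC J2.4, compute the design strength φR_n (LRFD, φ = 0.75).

t_e = 0.707 × 0.25 = 0.1767 in; A_we = 0.1767 × 13 = 2.298 in².
Directional factor: 1.0 + 0.5 sin^1.5(25°) = 1.137.
F_nw = 0.6 × 90 × 1.137 = 61.42 ksi.
φR_n = 0.75 × 61.42 × 2.298 = 105.8 kip.

φR_n ≈ 106 kip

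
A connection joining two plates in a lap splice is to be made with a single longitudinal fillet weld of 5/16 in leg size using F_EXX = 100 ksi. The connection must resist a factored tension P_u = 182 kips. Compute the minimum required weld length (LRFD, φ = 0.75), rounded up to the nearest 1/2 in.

L = 18.5 in

Throat t_e = 0.707 × 0.3125 = 0.2209 in.
φr_n = 0.75 × 0.6 × 100 × 0.2209 = 9.942 kips/in.
L_req = P_u / φr_n = 182 / 9.942 = 18.31 in total.
Round up → use L = 18.5 in.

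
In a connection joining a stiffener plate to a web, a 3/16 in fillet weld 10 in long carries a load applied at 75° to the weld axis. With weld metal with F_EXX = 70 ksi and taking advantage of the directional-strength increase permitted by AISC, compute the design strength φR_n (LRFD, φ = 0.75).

φR_n ≈ 61.6 kips

t_e = 0.707 × 0.1875 = 0.1326 in; A_we = 0.1326 × 10 = 1.326 in².
Directional factor: 1.0 + 0.5 sin^1.5(75°) = 1.475.
F_nw = 0.6 × 70 × 1.475 = 61.94 ksi.
φR_n = 0.75 × 61.94 × 1.326 = 61.58 kips.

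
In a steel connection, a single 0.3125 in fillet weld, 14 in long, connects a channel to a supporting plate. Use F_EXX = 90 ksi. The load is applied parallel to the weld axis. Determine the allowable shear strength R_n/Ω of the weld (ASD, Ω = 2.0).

R_n/Ω ≈ 83.5 kips

Effective throat t_e = 0.707 × 0.3125 = 0.2209 in.
Total length L = 14 in; A_we = 0.2209 × 14 = 3.093 in².
F_nw = 0.6 F_EXX = 0.6 × 90 = 54 ksi.
R_n = 54 × 3.093 = 167 kips; R_n/Ω = 167/2.0 = 83.51 kips.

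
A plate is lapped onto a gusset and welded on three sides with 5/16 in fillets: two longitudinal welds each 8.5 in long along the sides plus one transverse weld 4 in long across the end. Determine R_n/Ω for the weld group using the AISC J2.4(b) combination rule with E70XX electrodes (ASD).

E70XX → F_EXX = 70 ksi.
t_e = 0.707 × 0.3125 = 0.2209 in.
R_nwl = 0.6 × 70 × 0.2209 × 17 = 157.7 kip (longitudinal, 2 welds).
R_nwt = 0.6 × 70 × 0.2209 × 4 = 37.12 kip (transverse, base value).
(i) R_nwl + R_nwt = 194.9 kip; (ii) 0.85 R_nwl + 1.5 R_nwt = 189.8 kip.
R_n = max = 194.9 kip [governs: (i)]; R_n/Ω = 97.43 kip.

R_n/Ω ≈ 97.4 kip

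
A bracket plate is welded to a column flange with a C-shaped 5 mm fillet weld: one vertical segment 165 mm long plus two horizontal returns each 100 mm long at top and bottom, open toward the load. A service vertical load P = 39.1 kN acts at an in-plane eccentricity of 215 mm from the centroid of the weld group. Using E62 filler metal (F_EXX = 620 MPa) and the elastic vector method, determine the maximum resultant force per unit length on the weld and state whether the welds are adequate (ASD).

f_max ≈ 511 N/mm; adequate

Total weld length L_w = 365 mm. Treat welds as unit-width lines.
Centroid: x̄ = 2×100×50 / 365 = 27.4 mm from the vertical weld.
Polar moment about centroid: J = I_x + I_y = [165³/12 + 2×100×82.5²] + [165×27.4² + 2(100³/12 + 100×22.6²)] = 2128000 mm³.
Direct shear f_v = P/L_w = 39.1×10³ / 365 = 107.1 N/mm (vertical).
Torsion M = P·e = 39.1×10³ × 215 = 8406500 N·mm.
Critical point at (x, y) = (72.6, 82.5) from centroid. f_tx = M·y/J = 325.9 N/mm; f_ty = M·x/J = 286.8 N/mm.
Resultant f_max = √[f_tx² + (f_v + f_ty)²] = √[325.9² + (107.1 + 286.8)²] = 511.2 N/mm.
Capacity per unit length: r_n/Ω = (1/2.0) × 0.6 × 620 × (0.707 × 5) = 657.5 N/mm.
511.2 ≤ 657.5 → adequate.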